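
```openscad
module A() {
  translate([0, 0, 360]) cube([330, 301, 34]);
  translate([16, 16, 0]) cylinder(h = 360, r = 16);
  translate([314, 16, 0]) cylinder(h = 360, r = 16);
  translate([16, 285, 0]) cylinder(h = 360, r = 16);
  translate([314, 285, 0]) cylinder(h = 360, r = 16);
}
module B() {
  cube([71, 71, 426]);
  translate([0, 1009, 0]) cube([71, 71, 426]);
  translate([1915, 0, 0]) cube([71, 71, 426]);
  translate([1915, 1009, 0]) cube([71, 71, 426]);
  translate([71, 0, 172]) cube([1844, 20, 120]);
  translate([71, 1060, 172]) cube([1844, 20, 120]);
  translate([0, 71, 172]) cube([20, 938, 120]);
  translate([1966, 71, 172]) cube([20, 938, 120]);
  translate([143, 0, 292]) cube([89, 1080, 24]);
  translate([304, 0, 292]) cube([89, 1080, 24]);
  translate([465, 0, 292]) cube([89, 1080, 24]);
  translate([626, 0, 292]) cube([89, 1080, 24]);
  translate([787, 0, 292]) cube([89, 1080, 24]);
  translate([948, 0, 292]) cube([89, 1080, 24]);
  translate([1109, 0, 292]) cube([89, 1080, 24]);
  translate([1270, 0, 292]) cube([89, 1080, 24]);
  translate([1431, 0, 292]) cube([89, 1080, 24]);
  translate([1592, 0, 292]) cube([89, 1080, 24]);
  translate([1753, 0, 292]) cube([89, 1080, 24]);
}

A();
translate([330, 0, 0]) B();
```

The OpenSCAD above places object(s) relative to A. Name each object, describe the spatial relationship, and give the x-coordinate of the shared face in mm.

A is a stool. B is a bed frame. The bed frame is against the stool's +x side, with their −y faces flush. The x-coordinate of the shared face is 330 mm.

The stool's +x face and the bed frame's −x face are both at x = 330 mm.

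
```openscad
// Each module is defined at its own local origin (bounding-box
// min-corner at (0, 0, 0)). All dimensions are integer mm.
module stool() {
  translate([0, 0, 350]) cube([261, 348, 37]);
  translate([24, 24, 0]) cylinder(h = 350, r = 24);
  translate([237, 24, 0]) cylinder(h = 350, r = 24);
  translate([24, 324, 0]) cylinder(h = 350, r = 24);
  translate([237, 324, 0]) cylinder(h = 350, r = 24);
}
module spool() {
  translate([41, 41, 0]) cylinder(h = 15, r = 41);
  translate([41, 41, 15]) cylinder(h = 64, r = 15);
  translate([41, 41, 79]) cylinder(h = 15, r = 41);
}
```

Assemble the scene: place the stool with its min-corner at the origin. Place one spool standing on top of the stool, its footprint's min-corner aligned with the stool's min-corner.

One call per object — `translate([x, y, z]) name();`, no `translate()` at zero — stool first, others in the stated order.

stool();
translate([0, 0, 387]) spool();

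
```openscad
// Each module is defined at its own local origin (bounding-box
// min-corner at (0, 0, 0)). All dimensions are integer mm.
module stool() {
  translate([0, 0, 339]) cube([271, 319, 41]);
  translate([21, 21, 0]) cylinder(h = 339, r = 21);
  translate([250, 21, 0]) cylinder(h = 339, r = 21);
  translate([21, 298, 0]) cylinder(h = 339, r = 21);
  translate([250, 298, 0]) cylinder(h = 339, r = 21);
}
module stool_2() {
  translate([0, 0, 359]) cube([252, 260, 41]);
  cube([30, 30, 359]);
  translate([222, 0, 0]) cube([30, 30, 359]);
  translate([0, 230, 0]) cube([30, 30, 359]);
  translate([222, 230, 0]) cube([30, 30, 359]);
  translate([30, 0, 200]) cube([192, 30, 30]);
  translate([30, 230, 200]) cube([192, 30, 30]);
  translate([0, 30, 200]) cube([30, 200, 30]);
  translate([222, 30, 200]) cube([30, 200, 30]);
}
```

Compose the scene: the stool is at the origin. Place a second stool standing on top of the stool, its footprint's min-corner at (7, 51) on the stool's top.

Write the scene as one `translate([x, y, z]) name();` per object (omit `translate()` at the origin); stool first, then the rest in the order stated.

stool();
translate([7, 51, 380]) stool_2();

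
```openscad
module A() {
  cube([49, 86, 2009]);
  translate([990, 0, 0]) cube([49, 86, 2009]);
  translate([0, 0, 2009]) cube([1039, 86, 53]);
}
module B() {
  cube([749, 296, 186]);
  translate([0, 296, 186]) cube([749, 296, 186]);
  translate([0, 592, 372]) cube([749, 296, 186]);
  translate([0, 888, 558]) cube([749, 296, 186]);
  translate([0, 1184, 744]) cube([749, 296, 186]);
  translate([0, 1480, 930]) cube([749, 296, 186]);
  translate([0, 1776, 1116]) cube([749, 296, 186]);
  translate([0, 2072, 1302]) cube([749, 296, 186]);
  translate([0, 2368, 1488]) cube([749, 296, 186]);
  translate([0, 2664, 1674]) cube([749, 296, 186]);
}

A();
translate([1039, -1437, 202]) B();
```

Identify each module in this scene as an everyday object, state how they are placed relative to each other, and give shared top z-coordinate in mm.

Both tops at z = 2062 mm.

A is a door frame. B is a staircase. The staircase is beside the door frame with their tops flush at z = 2062. The shared top z-coordinate is 2062 mm.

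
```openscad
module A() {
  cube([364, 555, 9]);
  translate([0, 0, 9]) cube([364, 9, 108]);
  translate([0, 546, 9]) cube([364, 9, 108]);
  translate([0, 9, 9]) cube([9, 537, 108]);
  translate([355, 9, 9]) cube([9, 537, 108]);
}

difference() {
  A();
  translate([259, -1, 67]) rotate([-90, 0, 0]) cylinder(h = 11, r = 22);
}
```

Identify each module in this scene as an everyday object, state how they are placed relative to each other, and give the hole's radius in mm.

The subtracted cylinder has r = 22 mm.

A is an open box. The open box has a circular hole through its front wall. The hole's radius is 22 mm.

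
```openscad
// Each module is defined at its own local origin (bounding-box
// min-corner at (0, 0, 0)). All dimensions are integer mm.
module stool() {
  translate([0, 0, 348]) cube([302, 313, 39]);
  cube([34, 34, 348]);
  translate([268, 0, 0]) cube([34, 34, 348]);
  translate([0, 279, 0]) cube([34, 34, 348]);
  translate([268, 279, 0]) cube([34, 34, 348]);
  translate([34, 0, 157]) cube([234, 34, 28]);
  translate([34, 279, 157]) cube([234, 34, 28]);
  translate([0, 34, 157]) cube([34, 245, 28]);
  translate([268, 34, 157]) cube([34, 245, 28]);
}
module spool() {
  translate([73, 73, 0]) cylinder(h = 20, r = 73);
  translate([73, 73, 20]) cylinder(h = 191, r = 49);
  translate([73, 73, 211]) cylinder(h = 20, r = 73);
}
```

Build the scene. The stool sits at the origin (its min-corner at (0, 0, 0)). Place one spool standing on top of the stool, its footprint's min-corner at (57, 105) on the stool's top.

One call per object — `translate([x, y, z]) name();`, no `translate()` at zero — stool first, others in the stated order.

stool();
translate([57, 105, 387]) spool();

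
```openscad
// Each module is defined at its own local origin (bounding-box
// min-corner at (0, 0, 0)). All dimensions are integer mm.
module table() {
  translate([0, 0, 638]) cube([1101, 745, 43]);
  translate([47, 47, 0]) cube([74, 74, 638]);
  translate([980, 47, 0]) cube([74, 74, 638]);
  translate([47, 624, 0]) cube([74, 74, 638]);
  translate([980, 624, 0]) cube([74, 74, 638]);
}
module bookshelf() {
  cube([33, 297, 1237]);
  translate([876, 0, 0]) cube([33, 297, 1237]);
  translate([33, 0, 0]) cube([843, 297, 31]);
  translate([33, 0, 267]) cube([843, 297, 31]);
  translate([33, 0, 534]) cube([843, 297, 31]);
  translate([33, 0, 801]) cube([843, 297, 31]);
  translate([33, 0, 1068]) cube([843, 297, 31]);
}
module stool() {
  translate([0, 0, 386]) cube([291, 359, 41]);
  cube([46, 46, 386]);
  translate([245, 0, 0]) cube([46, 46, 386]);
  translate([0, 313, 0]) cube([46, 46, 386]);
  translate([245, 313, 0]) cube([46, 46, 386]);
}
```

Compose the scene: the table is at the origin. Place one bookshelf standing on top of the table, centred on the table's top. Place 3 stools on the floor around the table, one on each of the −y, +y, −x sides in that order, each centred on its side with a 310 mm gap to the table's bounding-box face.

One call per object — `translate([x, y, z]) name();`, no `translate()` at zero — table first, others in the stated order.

table();
translate([96, 224, 681]) bookshelf();
translate([405, -669, 0]) stool();
translate([405, 1055, 0]) stool();
translate([-601, 193, 0]) stool();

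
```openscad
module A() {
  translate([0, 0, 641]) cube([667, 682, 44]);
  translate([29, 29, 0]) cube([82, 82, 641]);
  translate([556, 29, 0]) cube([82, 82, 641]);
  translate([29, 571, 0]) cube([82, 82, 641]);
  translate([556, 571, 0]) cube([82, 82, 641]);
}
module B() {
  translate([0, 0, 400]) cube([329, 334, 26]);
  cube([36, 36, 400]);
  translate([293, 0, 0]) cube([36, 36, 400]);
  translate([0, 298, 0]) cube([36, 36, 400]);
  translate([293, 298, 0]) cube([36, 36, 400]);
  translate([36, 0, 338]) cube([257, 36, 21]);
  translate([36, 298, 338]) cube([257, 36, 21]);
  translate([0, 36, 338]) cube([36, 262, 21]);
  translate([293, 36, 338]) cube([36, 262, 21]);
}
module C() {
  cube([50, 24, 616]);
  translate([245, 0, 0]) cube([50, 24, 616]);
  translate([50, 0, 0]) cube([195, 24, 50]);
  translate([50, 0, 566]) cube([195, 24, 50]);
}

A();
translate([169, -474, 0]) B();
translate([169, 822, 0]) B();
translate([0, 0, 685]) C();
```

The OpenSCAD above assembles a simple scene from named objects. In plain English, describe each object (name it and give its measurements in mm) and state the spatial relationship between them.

A is a table: top 667 mm (x) × 682 mm (y), 44 mm thick, upper face at z = 685 mm, on four 82×82 mm square legs, each inset 29 mm from the nearest pair of top edges, running from z = 0 to the bottom of the top.

B is a four-legged stool. The seat is a 329×334×26 mm slab whose top surface is at z = 426 mm; four square legs, each 36×36 mm in cross-section, run from the floor (z = 0) to the underside of the seat, each flush with a corner of the seat. Four stretchers, 36 mm wide and 21 mm tall, connect adjacent legs with their undersides at z = 338 mm, each running between the inner faces of the legs it joins and aligned with the legs' outer faces on the other axis.

C is a rectangular picture frame lying in the x–z plane (depth along y). The opening is 195 mm wide (x) by 516 mm tall (z), surrounded by a border 50 mm wide on all four sides. The frame is 24 mm deep and is made of two full-height vertical stiles with two horizontal rails fitted between them.

Two stools sit around the table at the −y, +y sides. The picture frame is on top of the table.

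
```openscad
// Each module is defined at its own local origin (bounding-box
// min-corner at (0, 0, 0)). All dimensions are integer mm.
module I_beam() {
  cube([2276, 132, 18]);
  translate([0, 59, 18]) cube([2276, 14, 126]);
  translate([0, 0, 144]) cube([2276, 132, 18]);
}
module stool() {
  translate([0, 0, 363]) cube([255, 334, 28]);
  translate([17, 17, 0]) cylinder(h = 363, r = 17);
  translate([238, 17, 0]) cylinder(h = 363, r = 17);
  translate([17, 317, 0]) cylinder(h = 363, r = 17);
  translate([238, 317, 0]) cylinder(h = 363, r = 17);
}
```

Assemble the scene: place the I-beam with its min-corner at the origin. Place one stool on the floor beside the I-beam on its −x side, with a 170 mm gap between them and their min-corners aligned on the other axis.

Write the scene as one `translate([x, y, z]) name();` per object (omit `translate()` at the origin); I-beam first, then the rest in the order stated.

I_beam();
translate([-425, 0, 0]) stool();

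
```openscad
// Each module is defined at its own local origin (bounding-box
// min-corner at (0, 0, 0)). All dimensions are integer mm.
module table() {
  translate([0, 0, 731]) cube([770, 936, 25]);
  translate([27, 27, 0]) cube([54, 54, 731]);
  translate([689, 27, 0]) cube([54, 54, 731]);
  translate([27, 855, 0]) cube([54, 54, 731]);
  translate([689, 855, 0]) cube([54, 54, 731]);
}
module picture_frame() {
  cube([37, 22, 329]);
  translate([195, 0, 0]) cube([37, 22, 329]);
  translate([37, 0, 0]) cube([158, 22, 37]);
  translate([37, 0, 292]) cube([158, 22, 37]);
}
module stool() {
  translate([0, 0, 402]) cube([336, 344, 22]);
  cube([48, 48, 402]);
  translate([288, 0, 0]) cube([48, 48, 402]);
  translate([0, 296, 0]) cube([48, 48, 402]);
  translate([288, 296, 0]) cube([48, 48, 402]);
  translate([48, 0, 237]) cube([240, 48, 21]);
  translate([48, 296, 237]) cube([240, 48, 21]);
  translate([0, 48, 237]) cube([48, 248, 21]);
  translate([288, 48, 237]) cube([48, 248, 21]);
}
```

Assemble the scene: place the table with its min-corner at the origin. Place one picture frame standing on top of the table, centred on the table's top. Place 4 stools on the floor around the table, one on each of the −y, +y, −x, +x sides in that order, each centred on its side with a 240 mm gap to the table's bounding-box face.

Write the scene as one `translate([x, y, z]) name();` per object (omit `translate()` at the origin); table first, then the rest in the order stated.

table();
translate([269, 457, 756]) picture_frame();
translate([217, -584, 0]) stool();
translate([217, 1176, 0]) stool();
translate([-576, 296, 0]) stool();
translate([1010, 296, 0]) stool();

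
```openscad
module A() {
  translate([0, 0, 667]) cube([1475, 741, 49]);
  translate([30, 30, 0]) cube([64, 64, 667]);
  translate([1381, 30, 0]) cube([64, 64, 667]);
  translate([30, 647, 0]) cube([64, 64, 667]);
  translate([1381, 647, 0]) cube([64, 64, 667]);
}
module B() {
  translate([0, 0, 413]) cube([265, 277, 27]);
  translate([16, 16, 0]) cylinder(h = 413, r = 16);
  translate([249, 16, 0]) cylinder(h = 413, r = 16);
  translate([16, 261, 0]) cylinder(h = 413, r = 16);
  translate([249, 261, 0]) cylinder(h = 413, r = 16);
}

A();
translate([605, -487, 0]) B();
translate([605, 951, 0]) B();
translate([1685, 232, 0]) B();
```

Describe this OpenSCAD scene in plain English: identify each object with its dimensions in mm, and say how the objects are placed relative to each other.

A is a table with a 1475×741 mm rectangular top, 49 mm thick, top surface at z = 716 mm, supported by four 64×64 mm square legs, each inset 30 mm from the nearest pair of top edges, running from the floor.

B is a simple wooden stool: a rectangular seat 265 mm (x) by 277 mm (y), 27 mm thick, top face at z = 440 mm, on four round legs, each 32 mm in diameter. The legs rest on z = 0, each leg's axis is inset half a diameter from the nearest pair of seat edges (so the leg's bounding box is flush with the corner).

Three stools sit around the table at the −y, +y, +x sides.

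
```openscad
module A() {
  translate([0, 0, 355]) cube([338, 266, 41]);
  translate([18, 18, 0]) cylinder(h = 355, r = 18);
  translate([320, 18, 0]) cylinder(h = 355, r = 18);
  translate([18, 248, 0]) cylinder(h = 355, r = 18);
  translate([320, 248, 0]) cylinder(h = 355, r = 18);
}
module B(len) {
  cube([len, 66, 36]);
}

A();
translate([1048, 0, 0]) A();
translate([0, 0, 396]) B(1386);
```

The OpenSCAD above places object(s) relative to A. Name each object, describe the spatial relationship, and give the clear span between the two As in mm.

A is a stool. B is a beam. A beam spans the tops of two stools. The clear span between the two stools is 710 mm.

Second stool starts at x = 1048; first ends at x = 338; clear span = 1048 − 338 = 710 mm.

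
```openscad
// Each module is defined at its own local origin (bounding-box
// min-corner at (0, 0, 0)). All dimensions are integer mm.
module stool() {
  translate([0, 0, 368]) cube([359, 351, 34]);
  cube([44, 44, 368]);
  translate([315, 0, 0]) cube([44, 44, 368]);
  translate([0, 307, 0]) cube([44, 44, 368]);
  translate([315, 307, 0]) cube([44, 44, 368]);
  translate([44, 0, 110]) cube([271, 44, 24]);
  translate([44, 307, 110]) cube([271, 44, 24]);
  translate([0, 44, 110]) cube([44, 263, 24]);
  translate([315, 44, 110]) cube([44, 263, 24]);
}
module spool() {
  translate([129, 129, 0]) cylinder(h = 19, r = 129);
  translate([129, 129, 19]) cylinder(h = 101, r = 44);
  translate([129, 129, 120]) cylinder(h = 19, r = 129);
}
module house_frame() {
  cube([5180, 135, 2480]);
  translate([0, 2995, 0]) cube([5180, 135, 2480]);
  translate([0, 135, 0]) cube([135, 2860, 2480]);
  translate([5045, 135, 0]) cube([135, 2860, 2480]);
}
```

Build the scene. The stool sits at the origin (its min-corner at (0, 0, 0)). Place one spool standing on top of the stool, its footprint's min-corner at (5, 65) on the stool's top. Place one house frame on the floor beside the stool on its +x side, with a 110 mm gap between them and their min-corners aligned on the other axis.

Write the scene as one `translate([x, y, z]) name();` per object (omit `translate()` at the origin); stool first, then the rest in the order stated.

stool();
translate([5, 65, 402]) spool();
translate([469, 0, 0]) house_frame();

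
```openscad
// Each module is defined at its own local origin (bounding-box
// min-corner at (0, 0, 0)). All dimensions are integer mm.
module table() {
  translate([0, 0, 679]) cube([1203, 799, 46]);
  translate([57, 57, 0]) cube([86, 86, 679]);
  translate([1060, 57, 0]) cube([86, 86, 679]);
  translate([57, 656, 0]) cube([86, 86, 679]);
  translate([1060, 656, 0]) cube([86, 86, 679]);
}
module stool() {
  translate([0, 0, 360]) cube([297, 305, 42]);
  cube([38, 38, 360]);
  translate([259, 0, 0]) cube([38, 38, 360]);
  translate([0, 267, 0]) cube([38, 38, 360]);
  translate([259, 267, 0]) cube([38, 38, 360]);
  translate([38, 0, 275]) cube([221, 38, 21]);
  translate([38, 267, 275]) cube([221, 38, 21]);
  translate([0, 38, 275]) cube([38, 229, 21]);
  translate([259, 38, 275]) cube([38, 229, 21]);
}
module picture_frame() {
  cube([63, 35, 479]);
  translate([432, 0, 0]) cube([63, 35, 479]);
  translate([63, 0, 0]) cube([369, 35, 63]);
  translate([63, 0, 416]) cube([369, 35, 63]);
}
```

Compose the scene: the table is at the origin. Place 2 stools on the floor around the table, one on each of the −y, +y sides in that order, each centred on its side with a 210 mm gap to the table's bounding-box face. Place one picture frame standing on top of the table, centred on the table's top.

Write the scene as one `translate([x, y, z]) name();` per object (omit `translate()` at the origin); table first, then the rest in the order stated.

table();
translate([453, -515, 0]) stool();
translate([453, 1009, 0]) stool();
translate([354, 382, 725]) picture_frame();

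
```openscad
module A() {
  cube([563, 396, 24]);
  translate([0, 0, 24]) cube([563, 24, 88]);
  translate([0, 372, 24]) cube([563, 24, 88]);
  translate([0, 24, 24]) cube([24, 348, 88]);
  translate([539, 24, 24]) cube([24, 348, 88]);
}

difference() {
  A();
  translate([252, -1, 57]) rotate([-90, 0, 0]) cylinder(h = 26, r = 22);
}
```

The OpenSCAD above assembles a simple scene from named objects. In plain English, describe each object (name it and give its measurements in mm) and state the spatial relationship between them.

A is an open storage box with external size 563×396×112 mm and wall thickness 24 mm (the base is also 24 mm thick). The base covers the whole footprint; the four walls stand on the base, with the y-facing walls full-width and the x-facing walls fitting between their inner faces.

The open box has a circular hole of radius 22 mm through its front wall, centred at (x = 252, z = 57).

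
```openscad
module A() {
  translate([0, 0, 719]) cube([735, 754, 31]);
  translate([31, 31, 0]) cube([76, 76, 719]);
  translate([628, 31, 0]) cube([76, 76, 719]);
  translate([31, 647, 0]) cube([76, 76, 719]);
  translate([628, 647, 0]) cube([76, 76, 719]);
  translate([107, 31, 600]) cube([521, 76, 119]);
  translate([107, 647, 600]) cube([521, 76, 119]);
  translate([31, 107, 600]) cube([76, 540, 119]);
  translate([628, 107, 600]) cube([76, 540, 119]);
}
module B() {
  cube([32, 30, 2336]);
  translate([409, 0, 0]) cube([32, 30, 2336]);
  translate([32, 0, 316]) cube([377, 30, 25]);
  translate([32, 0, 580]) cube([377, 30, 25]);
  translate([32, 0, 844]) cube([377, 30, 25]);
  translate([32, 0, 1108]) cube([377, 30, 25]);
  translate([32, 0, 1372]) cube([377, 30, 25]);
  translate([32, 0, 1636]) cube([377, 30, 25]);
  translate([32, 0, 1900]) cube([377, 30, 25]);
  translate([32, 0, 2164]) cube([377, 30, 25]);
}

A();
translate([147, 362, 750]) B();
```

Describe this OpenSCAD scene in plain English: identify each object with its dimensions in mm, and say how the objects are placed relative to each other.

A is a table: top 735 mm (x) × 754 mm (y), 31 mm thick, upper face at z = 750 mm, on four 76×76 mm square legs, each inset 31 mm from the nearest pair of top edges, running from z = 0 to the bottom of the top. Four apron rails, 76 mm thick and 119 mm tall, run between adjacent legs with their top edges flush with the underside of the top and their outer faces flush with the legs' outer faces.

B is a straight ladder. Two 32×30 mm vertical rails, 2336 mm tall, stand 441 mm apart (outside-to-outside) with their front faces coplanar on the −y side. 8 rungs, each 30 mm deep and 25 mm tall, span between the inner faces of the rails, front faces flush with the rails. The lowest rung's underside is at z = 316 mm and rungs are spaced 264 mm apart (underside to underside).

The ladder is on top of the table, centred.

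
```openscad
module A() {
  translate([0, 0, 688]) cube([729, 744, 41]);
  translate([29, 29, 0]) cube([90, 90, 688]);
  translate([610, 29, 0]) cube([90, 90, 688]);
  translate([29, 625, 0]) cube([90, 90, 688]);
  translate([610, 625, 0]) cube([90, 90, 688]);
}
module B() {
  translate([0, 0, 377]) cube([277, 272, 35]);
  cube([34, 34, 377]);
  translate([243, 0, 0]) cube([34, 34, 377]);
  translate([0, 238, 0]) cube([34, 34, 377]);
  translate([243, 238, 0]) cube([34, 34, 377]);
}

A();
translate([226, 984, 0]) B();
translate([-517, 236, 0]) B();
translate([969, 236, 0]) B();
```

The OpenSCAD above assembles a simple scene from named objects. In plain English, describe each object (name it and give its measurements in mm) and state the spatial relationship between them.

A is a table: top 729 mm (x) × 744 mm (y), 41 mm thick, upper face at z = 729 mm, on four 90×90 mm square legs, each inset 29 mm from the nearest pair of top edges, running from z = 0 to the bottom of the top.

B is a simple wooden stool: a rectangular seat 277 mm (x) by 272 mm (y), 35 mm thick, top face at z = 412 mm, on four square legs, each 34×34 mm in cross-section. The legs rest on z = 0, each flush with a corner of the seat.

Three stools sit around the table at the +y, −x, +x sides.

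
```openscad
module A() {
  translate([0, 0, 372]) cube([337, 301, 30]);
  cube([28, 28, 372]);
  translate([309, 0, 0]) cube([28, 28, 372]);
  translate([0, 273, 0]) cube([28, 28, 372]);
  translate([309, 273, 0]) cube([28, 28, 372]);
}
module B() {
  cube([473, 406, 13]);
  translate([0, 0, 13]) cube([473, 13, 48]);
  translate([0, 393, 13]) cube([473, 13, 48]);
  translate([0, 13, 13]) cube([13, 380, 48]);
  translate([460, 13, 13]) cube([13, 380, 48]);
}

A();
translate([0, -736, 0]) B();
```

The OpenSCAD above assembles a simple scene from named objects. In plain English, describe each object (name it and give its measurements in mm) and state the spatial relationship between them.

A is a four-legged stool. The seat is 337×301 mm, 30 mm thick, top at z = 402 mm. It stands on four square legs, each 28×28 mm in cross-section, from z = 0 to the seat underside, each flush with a corner of the seat.

B is an open-topped rectangular box: outside dimensions 473×406×61 mm, with a uniform wall and base thickness of 13 mm. The base is a full 473×406 slab on the floor; four walls sit on top of the base. The front and back walls (the −y and +y sides) span the full width; the two side walls fit between them.

The open box is on the floor beside the stool on its −y side.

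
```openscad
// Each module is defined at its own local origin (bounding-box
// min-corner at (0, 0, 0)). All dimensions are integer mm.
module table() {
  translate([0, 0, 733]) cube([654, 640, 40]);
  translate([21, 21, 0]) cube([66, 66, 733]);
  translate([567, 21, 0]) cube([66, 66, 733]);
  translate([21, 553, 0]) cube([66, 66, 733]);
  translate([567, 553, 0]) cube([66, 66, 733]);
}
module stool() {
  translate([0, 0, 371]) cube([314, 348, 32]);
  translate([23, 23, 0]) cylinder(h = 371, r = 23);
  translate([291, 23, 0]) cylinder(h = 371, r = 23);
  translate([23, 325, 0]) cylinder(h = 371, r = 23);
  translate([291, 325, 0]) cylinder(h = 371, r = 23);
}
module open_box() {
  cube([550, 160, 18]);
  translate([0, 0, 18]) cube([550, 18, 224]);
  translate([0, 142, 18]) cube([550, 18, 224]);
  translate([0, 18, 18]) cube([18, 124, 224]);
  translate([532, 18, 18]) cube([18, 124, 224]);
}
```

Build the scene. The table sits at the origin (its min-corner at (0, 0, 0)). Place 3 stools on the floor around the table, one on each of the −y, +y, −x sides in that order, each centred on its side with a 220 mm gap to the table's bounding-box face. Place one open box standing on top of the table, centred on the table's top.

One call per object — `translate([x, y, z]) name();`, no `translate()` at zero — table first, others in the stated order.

table();
translate([170, -568, 0]) stool();
translate([170, 860, 0]) stool();
translate([-534, 146, 0]) stool();
translate([52, 240, 773]) open_box();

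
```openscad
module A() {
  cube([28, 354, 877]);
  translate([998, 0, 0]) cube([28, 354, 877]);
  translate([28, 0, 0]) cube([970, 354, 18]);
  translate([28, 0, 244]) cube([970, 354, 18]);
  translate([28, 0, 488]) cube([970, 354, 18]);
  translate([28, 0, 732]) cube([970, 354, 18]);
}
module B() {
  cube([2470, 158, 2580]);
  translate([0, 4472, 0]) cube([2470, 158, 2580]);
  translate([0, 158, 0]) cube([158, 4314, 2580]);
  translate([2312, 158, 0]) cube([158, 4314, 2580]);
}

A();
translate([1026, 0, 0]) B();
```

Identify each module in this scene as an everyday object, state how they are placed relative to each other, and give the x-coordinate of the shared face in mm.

The bookshelf's +x face and the house frame's −x face are both at x = 1026 mm.

A is a bookshelf. B is a house frame. The house frame is against the bookshelf's +x side, with their −y faces flush. The x-coordinate of the shared face is 1026 mm.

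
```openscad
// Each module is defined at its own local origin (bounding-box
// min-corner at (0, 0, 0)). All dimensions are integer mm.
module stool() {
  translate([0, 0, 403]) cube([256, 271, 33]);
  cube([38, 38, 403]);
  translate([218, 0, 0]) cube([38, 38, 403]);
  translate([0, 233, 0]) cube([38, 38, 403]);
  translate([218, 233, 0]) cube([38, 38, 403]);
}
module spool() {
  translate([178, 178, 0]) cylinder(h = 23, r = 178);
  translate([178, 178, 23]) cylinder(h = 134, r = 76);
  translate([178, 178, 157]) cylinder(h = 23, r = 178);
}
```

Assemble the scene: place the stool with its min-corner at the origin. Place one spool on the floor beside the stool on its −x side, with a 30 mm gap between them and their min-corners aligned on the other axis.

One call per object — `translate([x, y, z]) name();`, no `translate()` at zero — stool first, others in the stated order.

stool();
translate([-386, 0, 0]) spool();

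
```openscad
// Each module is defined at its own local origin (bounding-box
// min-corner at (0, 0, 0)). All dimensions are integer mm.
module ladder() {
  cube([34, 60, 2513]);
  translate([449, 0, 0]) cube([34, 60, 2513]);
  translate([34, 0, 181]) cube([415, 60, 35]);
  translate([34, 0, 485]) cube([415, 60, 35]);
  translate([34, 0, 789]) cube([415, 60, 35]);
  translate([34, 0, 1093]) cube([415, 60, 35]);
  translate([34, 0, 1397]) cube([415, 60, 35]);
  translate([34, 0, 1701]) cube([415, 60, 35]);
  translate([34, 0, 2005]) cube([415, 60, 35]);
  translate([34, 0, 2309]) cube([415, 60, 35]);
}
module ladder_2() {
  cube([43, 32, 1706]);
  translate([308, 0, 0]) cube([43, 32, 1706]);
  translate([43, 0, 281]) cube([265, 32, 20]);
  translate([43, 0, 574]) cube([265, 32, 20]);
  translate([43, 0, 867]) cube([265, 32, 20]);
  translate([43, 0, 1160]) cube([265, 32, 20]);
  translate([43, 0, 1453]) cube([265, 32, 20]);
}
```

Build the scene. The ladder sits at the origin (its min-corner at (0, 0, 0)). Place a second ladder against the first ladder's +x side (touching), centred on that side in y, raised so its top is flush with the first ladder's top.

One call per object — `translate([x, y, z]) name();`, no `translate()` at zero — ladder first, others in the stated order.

ladder();
translate([483, 14, 807]) ladder_2();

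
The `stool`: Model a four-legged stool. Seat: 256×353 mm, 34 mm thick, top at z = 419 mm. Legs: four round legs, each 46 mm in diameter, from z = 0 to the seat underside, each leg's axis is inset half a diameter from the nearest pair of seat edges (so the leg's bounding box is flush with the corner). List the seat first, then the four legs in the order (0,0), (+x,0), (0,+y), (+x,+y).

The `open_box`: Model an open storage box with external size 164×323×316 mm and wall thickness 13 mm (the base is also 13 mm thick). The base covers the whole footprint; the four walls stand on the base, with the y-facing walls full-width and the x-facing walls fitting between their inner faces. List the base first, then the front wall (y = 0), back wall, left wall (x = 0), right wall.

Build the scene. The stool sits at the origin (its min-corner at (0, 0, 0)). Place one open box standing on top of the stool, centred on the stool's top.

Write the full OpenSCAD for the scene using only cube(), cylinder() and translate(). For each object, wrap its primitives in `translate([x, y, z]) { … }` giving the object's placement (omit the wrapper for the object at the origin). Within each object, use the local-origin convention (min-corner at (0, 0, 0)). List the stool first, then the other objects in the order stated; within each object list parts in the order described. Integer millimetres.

translate([0, 0, 385]) cube([256, 353, 34]);
translate([23, 23, 0]) cylinder(h = 385, r = 23);
translate([233, 23, 0]) cylinder(h = 385, r = 23);
translate([23, 330, 0]) cylinder(h = 385, r = 23);
translate([233, 330, 0]) cylinder(h = 385, r = 23);
translate([46, 15, 419]) {
  cube([164, 323, 13]);
  translate([0, 0, 13]) cube([164, 13, 303]);
  translate([0, 310, 13]) cube([164, 13, 303]);
  translate([0, 13, 13]) cube([13, 297, 303]);
  translate([151, 13, 13]) cube([13, 297, 303]);
}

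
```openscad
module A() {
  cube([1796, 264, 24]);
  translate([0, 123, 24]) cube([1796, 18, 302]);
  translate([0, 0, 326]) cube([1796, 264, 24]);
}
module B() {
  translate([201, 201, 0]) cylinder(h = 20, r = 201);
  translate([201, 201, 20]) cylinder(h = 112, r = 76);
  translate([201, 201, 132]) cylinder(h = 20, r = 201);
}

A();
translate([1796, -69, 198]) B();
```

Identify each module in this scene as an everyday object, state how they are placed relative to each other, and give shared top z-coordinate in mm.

A is an I-beam. B is a spool. The spool is beside the I-beam with their tops flush at z = 350. The shared top z-coordinate is 350 mm.

Both tops at z = 350 mm.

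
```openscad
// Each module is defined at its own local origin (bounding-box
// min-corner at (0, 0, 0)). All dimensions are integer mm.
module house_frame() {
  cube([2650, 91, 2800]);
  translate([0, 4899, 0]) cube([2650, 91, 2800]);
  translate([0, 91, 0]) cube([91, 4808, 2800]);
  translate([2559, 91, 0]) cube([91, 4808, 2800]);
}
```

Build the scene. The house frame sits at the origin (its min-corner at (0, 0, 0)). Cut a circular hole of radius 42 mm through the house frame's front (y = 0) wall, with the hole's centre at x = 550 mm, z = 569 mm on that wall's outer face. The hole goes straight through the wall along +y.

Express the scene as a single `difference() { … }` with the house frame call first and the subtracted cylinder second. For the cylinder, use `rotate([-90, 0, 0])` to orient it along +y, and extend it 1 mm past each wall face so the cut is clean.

difference() {
  house_frame();
  translate([550, -1, 569]) rotate([-90, 0, 0]) cylinder(h = 93, r = 42);
}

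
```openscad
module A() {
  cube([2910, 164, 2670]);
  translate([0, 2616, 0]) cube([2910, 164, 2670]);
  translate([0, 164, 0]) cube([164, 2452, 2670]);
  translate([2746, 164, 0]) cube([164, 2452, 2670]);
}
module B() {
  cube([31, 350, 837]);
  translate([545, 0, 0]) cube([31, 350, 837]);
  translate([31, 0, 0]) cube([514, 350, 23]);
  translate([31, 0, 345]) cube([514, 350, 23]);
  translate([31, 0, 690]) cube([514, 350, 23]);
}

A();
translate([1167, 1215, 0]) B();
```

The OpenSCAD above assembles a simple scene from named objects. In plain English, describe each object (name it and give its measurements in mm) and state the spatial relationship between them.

A is a box-shaped house frame (walls only): outside footprint 2910×2780 mm, wall height 2670 mm, wall thickness 164 mm. The two y-facing walls run the full x-width; the two x-facing walls fit between the inner faces of the y-facing walls.

B is a bookshelf 576 mm wide overall, 350 mm deep and 837 mm tall. The two sides are 31 mm thick vertical panels. 3 horizontal shelves of 23 mm thickness span between the inner faces of the sides; the lowest shelf sits on the floor and shelves are stacked with a clear vertical gap of 322 mm between each pair.

The bookshelf sits inside the house frame, centred.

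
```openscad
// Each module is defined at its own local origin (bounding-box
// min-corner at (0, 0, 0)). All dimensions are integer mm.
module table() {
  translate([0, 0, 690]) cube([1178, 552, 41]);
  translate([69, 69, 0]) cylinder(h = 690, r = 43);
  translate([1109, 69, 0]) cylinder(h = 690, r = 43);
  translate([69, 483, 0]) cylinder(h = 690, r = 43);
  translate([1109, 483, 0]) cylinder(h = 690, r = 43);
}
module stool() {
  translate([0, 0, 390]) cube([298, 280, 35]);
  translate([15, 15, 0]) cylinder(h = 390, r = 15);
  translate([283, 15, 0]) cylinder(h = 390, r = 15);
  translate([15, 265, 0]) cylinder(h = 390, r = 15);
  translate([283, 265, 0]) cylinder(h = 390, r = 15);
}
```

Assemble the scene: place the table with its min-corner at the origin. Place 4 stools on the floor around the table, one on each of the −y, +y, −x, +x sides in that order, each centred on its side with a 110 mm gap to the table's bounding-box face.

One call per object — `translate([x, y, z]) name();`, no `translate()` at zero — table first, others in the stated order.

table();
translate([440, -390, 0]) stool();
translate([440, 662, 0]) stool();
translate([-408, 136, 0]) stool();
translate([1288, 136, 0]) stool();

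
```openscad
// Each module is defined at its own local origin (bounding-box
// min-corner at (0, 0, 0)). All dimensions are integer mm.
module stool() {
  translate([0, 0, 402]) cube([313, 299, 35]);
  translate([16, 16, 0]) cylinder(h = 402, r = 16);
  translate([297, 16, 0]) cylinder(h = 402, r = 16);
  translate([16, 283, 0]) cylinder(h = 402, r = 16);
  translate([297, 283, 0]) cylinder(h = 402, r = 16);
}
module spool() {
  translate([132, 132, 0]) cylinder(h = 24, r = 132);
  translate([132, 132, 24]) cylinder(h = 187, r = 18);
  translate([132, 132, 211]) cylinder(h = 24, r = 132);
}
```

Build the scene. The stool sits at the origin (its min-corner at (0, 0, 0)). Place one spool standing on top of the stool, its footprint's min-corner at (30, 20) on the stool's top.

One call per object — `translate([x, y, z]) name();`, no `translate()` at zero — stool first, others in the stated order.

stool();
translate([30, 20, 437]) spool();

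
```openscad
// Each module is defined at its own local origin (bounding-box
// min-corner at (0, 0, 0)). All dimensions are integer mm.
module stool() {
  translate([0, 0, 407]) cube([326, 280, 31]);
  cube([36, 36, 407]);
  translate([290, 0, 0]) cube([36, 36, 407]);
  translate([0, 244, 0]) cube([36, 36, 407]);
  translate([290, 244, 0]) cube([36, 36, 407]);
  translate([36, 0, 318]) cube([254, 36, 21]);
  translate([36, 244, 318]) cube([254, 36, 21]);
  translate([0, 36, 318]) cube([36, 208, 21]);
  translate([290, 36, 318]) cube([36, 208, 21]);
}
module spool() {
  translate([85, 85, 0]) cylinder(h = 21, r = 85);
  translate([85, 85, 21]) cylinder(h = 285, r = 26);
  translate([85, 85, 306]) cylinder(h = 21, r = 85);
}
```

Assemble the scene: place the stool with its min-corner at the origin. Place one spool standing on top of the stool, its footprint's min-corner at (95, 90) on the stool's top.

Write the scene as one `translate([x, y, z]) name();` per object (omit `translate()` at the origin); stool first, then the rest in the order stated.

stool();
translate([95, 90, 438]) spool();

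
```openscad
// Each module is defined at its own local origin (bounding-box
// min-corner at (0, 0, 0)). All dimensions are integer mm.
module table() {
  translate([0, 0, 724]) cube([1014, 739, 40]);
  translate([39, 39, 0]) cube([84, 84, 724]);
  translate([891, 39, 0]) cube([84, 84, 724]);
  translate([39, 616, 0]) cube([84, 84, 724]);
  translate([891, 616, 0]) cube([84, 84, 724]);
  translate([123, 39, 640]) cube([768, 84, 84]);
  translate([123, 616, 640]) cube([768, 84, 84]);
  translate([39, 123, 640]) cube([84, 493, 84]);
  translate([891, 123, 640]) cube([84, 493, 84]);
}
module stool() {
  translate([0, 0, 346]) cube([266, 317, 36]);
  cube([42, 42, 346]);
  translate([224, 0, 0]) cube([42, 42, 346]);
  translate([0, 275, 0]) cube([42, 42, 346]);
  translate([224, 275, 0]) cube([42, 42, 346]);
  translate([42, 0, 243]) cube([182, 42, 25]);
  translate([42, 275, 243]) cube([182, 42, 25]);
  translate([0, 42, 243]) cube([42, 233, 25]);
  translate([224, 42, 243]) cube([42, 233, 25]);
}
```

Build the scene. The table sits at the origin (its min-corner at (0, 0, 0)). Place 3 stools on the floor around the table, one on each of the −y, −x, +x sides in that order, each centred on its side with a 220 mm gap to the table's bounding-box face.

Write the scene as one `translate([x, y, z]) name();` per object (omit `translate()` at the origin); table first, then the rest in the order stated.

table();
translate([374, -537, 0]) stool();
translate([-486, 211, 0]) stool();
translate([1234, 211, 0]) stool();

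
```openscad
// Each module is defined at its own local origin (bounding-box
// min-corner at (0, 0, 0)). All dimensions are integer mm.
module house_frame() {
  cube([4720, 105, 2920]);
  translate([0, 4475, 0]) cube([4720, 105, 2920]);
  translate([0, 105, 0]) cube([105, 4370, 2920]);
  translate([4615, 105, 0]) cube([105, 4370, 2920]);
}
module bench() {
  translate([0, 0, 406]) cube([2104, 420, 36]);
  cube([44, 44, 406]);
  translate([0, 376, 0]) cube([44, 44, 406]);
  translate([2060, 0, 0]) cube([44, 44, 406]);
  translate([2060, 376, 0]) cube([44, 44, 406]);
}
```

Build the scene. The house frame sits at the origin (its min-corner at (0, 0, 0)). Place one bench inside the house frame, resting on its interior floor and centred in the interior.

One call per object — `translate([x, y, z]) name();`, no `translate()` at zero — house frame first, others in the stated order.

house_frame();
translate([1308, 2080, 0]) bench();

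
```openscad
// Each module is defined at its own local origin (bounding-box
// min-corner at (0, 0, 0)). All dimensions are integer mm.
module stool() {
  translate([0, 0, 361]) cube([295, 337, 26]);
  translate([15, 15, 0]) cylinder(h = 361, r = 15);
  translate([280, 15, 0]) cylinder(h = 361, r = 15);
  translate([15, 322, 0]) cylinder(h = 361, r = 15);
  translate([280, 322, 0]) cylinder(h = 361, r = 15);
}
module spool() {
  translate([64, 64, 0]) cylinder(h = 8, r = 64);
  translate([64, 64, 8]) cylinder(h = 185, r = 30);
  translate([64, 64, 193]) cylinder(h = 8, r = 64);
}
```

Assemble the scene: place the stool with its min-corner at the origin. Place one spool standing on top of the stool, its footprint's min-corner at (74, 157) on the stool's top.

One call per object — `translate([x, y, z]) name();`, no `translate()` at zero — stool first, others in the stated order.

stool();
translate([74, 157, 387]) spool();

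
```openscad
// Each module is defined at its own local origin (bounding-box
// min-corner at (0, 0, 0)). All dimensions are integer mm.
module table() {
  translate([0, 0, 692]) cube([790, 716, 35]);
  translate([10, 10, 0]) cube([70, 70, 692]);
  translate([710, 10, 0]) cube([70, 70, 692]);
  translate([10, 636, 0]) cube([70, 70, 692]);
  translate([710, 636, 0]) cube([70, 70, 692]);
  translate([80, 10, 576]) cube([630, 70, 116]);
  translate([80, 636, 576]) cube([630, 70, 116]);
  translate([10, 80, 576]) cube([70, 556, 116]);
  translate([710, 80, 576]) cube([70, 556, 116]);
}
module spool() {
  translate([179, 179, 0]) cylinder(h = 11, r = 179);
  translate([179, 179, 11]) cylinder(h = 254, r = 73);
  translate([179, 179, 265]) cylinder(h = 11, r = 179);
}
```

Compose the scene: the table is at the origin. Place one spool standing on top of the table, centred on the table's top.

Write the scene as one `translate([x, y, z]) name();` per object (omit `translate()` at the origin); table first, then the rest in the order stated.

table();
translate([216, 179, 727]) spool();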